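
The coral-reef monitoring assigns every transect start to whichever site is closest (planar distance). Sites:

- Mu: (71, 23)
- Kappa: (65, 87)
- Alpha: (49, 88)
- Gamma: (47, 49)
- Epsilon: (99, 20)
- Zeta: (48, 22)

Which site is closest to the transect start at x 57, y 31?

Squared distances to each site:
Mu: 260.000; Kappa: 3200.000; Alpha: 3313.000; Gamma: 424.000; Epsilon: 1885.000; Zeta: 162.000.
Minimum at Zeta.

Zeta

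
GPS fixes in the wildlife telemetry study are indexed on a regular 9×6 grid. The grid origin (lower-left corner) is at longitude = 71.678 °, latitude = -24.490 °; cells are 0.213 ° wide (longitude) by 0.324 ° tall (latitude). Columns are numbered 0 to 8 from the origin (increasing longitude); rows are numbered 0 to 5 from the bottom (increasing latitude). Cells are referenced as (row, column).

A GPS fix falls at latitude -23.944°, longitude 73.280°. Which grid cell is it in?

Column index: ⌊(73.280 − 71.678) / 0.213⌋ = ⌊7.521⌋ = 7
Row offset from origin: ⌊(-23.944 − -24.490) / 0.324⌋ = ⌊1.685⌋ = 1 → row 1

(1, 7)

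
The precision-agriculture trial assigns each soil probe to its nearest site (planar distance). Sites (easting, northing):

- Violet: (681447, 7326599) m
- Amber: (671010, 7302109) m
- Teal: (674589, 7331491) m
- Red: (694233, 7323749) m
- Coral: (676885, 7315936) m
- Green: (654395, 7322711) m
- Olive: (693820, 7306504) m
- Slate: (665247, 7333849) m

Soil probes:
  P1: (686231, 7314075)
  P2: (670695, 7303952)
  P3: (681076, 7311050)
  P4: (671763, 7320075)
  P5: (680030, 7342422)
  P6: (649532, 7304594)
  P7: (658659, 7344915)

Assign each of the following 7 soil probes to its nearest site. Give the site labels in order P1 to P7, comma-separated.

P1 → Coral (d²=90811037.00)
P2 → Amber (d²=3495874.00)
P3 → Coral (d²=41437477.00)
P4 → Coral (d²=43366205.00)
P5 → Teal (d²=149091242.00)
P6 → Green (d²=351874458.00)
P7 → Slate (d²=165858100.00)

Coral, Amber, Coral, Coral, Teal, Green, Slate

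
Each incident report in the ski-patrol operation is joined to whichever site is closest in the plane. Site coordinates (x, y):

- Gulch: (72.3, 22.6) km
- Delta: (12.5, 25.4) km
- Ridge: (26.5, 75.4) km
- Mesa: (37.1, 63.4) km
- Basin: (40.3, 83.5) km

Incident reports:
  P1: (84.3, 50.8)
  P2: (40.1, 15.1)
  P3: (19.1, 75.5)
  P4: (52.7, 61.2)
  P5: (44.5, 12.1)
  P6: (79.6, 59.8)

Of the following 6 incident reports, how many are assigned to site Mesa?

P1 → Gulch
P2 → Delta
P3 → Ridge
P4 → Mesa
P5 → Gulch
P6 → Gulch
1 of the 6 goes to Mesa.

1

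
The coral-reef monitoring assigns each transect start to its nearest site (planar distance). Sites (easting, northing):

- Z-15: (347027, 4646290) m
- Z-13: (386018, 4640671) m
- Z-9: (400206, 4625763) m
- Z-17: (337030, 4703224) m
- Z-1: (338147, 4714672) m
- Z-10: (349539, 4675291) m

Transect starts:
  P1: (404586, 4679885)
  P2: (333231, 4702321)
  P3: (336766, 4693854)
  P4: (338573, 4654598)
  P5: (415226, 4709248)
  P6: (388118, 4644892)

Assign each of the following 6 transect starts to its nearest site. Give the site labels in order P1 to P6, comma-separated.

Z-13, Z-17, Z-17, Z-15, Z-10, Z-13

P1 → Z-13 (d²=1882508420.00)
P2 → Z-17 (d²=15247810.00)
P3 → Z-17 (d²=87866596.00)
P4 → Z-15 (d²=140492980.00)
P5 → Z-10 (d²=5467859818.00)
P6 → Z-13 (d²=22226841.00)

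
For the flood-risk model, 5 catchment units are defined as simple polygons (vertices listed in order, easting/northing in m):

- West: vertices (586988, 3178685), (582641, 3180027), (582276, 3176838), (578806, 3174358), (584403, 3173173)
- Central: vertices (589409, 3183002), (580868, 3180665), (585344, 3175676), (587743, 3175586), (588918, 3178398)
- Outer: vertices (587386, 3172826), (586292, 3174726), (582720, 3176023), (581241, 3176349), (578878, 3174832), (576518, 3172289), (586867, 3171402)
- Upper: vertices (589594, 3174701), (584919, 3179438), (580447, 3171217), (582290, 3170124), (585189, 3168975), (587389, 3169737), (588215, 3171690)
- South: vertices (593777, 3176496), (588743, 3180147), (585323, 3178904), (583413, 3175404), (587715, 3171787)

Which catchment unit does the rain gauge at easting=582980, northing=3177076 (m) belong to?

West

Cast a ray rightward from (582980, 3177076). For each polygon, the edges (by vertex number in listed order) whose endpoints lie on opposite sides of northing = 3177076, where each meets that height, and whether that is right or left of the point:
West: 2–3 at easting≈582303.2 (left), 5–1 at easting≈586233.4 (right) → 1 crossing.
Central: 2–3 at easting≈584088.0 (right), 4–5 at easting≈588365.6 (right) → 2 crossings.
Outer: no edge straddles that height → 0 crossings.
Upper: 1–2 at easting≈587250.1 (right), 2–3 at easting≈583634.1 (right) → 2 crossings.
South: 1–2 at easting≈592977.3 (right), 3–4 at easting≈584325.4 (right) → 2 crossings.
Only West has an odd count, so the point is inside West.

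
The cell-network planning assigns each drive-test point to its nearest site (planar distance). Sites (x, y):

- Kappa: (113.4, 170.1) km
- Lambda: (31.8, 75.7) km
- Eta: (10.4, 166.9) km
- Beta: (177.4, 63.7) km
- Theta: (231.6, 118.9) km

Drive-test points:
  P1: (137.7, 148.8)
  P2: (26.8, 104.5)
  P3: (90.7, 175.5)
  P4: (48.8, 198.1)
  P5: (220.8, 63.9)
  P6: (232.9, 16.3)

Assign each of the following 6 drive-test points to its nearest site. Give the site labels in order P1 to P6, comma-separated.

P1 → Kappa (d²=1044.18)
P2 → Lambda (d²=854.44)
P3 → Kappa (d²=544.45)
P4 → Eta (d²=2448.00)
P5 → Beta (d²=1883.60)
P6 → Beta (d²=5327.01)

Kappa, Lambda, Kappa, Eta, Beta, Beta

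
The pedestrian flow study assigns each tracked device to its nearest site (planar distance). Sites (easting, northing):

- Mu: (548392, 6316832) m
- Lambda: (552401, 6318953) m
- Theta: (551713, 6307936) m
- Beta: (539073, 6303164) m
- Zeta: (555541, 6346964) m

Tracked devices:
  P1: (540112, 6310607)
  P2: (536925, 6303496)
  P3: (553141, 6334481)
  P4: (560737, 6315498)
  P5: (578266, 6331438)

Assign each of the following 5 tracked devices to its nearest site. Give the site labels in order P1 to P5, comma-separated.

Beta, Beta, Zeta, Lambda, Zeta

P1 → Beta (d²=56477770.00)
P2 → Beta (d²=4724128.00)
P3 → Zeta (d²=161585289.00)
P4 → Lambda (d²=81425921.00)
P5 → Zeta (d²=757482301.00)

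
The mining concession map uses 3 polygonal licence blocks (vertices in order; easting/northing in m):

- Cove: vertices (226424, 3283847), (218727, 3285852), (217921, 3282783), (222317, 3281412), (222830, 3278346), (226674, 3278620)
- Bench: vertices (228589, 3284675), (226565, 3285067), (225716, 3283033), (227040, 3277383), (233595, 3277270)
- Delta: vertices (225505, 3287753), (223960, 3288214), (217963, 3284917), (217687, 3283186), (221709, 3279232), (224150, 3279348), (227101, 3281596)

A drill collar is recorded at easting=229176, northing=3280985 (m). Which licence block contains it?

Cast a ray rightward from (229176, 3280985). For each polygon, the edges (by vertex number in listed order) whose endpoints lie on opposite sides of northing = 3280985, where each meets that height, and whether that is right or left of the point:
Cove: 4–5 at easting≈222388.4 (left), 6–1 at easting≈226560.9 (left) → 0 crossings.
Bench: 3–4 at easting≈226195.9 (left), 5–1 at easting≈231083.5 (right) → 1 crossing.
Delta: 4–5 at easting≈219925.9 (left), 6–7 at easting≈226298.9 (left) → 0 crossings.
Only Bench has an odd count, so the point is inside Bench.

Bench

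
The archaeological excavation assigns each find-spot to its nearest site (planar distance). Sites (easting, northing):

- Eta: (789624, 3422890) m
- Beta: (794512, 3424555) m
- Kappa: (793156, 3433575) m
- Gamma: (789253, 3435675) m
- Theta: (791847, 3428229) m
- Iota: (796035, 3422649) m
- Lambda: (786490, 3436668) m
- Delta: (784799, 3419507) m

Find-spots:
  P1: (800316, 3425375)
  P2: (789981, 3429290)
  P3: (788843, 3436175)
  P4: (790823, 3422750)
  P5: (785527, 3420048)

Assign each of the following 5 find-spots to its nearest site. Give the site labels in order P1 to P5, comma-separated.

Iota, Theta, Gamma, Eta, Delta

P1 → Iota (d²=25758037.00)
P2 → Theta (d²=4607677.00)
P3 → Gamma (d²=418100.00)
P4 → Eta (d²=1457201.00)
P5 → Delta (d²=822665.00)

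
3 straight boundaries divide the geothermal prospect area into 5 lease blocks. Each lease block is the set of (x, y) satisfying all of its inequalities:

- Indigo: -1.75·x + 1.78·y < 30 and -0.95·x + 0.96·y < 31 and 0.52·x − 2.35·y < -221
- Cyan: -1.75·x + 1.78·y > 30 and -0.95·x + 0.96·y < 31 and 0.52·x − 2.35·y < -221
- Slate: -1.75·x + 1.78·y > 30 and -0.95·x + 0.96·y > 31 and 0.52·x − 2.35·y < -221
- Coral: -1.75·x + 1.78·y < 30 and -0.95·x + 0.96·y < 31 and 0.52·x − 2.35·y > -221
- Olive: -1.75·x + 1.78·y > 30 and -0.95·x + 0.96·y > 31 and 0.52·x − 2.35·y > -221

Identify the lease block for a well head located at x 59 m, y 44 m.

-1.75·59 + 1.78·44 = -24.930, which is < 30
-0.95·59 + 0.96·44 = -13.810, which is < 31
0.52·59 − 2.35·44 = -72.720, which is > -221
This sign pattern matches Coral.

Coral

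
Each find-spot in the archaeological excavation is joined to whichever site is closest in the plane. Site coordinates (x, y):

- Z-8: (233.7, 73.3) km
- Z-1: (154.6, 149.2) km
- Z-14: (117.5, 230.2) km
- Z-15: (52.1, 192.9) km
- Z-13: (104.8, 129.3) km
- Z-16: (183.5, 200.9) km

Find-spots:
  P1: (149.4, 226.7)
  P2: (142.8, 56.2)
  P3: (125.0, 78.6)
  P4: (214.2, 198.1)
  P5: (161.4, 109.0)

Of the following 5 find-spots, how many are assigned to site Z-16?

1

P1 → Z-14
P2 → Z-13
P3 → Z-13
P4 → Z-16
P5 → Z-1
1 of the 5 goes to Z-16.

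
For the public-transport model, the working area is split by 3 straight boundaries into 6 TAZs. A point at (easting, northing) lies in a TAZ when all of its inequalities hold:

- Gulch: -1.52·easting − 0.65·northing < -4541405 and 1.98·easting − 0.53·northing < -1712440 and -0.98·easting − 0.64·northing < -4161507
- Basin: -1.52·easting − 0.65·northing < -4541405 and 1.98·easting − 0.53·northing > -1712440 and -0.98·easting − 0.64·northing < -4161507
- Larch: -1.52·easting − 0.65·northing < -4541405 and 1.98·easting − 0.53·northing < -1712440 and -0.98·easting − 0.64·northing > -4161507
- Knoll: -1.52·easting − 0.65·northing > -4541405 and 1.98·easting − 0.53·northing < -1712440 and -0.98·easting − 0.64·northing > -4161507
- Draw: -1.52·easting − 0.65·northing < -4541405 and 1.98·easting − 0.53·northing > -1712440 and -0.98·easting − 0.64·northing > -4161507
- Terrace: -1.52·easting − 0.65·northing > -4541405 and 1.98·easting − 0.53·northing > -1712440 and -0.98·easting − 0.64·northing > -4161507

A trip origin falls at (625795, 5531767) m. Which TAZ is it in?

-1.52·625795 − 0.65·5531767 = -4546856.950, which is < -4541405
1.98·625795 − 0.53·5531767 = -1692762.410, which is > -1712440
-0.98·625795 − 0.64·5531767 = -4153609.980, which is > -4161507
This sign pattern matches Draw.

Draw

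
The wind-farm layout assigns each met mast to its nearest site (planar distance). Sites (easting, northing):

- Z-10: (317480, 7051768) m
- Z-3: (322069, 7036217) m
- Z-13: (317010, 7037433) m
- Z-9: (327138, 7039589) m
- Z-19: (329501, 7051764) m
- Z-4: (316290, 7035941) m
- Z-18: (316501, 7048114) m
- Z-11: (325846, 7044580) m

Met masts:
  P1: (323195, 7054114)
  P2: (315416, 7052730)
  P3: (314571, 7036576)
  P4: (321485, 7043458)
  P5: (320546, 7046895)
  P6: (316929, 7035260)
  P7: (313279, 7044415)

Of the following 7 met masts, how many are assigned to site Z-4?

2

P1 → Z-10
P2 → Z-10
P3 → Z-4
P4 → Z-11
P5 → Z-18
P6 → Z-4
P7 → Z-18
2 of the 7 go to Z-4.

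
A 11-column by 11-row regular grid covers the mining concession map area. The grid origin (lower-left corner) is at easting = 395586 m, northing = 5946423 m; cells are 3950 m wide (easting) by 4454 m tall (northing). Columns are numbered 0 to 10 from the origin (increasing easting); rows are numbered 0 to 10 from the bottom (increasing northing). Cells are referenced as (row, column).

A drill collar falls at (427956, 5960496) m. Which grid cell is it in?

Column index: ⌊(427956 − 395586) / 3950⌋ = ⌊8.195⌋ = 8
Row offset from origin: ⌊(5960496 − 5946423) / 4454⌋ = ⌊3.160⌋ = 3 → row 3

(3, 8)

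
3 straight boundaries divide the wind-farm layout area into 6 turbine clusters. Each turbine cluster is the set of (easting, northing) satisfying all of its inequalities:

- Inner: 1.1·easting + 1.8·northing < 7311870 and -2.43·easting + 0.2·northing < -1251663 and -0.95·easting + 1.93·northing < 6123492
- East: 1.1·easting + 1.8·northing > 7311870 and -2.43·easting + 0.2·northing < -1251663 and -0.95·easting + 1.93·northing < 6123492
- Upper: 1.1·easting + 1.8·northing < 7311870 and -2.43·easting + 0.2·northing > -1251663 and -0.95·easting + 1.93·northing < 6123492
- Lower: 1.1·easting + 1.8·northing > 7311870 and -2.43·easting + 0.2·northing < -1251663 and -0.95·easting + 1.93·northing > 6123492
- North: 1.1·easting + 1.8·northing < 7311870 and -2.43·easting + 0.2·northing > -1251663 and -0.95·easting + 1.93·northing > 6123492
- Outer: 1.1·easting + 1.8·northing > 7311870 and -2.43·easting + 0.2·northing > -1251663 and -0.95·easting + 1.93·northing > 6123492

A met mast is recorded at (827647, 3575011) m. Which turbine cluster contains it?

East

1.1·827647 + 1.8·3575011 = 7345431.500, which is > 7311870
-2.43·827647 + 0.2·3575011 = -1296180.010, which is < -1251663
-0.95·827647 + 1.93·3575011 = 6113506.580, which is < 6123492
This sign pattern matches East.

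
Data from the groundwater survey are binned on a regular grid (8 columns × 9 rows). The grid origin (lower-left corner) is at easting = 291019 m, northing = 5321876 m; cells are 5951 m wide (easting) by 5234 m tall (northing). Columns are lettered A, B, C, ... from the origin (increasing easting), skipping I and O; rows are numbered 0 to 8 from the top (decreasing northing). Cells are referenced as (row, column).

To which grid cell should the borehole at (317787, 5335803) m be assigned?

(6, E)

Column index: ⌊(317787 − 291019) / 5951⌋ = ⌊4.498⌋ = 4 → column E
Row offset from origin: ⌊(5335803 − 5321876) / 5234⌋ = ⌊2.661⌋ = 2 → row 6 (counted from top)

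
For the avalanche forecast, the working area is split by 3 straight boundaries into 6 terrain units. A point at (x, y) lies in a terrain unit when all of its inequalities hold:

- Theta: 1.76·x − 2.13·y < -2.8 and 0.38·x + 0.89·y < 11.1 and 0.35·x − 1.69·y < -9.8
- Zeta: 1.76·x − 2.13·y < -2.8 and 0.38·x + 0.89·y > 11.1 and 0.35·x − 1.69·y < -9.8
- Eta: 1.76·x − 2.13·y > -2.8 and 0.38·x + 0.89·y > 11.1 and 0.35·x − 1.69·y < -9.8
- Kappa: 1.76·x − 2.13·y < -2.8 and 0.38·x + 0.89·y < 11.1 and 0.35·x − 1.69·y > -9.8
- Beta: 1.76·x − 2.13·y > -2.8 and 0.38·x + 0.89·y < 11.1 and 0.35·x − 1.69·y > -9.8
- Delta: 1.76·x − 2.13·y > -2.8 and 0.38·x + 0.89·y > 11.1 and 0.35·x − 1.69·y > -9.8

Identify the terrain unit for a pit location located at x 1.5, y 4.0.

1.76·1.5 − 2.13·4.0 = -5.880, which is < -2.8
0.38·1.5 + 0.89·4.0 = 4.130, which is < 11.1
0.35·1.5 − 1.69·4.0 = -6.235, which is > -9.8
This sign pattern matches Kappa.

Kappa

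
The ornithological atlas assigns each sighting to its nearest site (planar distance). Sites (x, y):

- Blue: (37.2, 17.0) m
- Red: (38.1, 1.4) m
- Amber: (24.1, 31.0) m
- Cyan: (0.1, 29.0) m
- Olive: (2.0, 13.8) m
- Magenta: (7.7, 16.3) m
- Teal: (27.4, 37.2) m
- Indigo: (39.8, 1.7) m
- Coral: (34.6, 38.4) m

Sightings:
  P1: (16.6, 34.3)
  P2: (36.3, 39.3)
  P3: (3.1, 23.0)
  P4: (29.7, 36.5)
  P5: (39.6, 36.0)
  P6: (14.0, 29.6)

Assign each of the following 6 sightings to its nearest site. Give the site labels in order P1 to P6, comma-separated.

P1 → Amber (d²=67.14)
P2 → Coral (d²=3.70)
P3 → Cyan (d²=45.00)
P4 → Teal (d²=5.78)
P5 → Coral (d²=30.76)
P6 → Amber (d²=103.97)

Amber, Coral, Cyan, Teal, Coral, Amber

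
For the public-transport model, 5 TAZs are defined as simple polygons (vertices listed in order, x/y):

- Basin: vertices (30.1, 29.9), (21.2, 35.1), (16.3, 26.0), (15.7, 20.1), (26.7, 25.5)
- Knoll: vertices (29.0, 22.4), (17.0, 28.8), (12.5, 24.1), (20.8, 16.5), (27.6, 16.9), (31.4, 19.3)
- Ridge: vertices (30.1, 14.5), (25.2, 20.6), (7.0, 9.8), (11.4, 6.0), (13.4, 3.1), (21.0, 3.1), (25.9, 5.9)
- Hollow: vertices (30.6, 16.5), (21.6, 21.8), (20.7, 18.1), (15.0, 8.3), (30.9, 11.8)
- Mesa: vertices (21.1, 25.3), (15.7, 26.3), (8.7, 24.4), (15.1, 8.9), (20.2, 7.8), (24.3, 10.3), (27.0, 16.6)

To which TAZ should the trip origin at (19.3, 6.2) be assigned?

Ridge

Cast a ray rightward from (19.3, 6.2). For each polygon, the edges (by vertex number in listed order) whose endpoints lie on opposite sides of y = 6.2, where each meets that height, and whether that is right or left of the point:
Basin: no edge straddles that height → 0 crossings.
Knoll: no edge straddles that height → 0 crossings.
Ridge: 3–4 at x≈11.17 (left), 7–1 at x≈26.05 (right) → 1 crossing.
Hollow: no edge straddles that height → 0 crossings.
Mesa: no edge straddles that height → 0 crossings.
Only Ridge has an odd count, so the point is inside Ridge.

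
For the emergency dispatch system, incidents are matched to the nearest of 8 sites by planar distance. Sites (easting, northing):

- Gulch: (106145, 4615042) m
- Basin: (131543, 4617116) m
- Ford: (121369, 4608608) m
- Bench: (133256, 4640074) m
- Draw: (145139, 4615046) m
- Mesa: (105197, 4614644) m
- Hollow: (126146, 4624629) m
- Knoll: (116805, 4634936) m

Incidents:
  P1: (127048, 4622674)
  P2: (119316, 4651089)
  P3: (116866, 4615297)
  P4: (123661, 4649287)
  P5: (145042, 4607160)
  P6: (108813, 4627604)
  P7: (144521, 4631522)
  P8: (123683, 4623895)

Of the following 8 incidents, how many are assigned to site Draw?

1

P1 → Hollow
P2 → Knoll
P3 → Ford
P4 → Bench
P5 → Draw
P6 → Knoll
P7 → Bench
P8 → Hollow
1 of the 8 goes to Draw.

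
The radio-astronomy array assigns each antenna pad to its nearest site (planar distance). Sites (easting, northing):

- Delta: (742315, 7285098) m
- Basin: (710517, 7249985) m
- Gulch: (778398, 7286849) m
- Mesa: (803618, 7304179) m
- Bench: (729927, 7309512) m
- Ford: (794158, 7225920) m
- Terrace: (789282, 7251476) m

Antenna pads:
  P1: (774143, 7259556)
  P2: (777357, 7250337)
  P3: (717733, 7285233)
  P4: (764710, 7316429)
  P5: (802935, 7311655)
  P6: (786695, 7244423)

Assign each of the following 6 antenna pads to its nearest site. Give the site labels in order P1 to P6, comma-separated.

Terrace, Terrace, Delta, Gulch, Mesa, Terrace

P1 → Terrace (d²=294475721.00)
P2 → Terrace (d²=143502946.00)
P3 → Delta (d²=604292949.00)
P4 → Gulch (d²=1062337744.00)
P5 → Mesa (d²=56357065.00)
P6 → Terrace (d²=56437378.00)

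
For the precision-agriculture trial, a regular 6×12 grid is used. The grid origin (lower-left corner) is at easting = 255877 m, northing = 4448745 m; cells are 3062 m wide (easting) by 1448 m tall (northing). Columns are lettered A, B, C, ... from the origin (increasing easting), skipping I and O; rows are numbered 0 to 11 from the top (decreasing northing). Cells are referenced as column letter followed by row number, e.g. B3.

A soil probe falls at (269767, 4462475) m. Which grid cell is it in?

E2

Column index: ⌊(269767 − 255877) / 3062⌋ = ⌊4.536⌋ = 4 → column E
Row offset from origin: ⌊(4462475 − 4448745) / 1448⌋ = ⌊9.482⌋ = 9 → row 2 (counted from top)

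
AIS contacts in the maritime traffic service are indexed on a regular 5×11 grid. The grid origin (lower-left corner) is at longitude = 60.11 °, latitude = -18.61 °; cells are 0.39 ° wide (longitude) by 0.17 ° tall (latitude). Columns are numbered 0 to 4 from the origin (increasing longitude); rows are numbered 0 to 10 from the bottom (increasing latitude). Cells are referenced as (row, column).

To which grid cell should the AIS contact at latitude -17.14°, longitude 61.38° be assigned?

(8, 3)

Column index: ⌊(61.38 − 60.11) / 0.39⌋ = ⌊3.256⌋ = 3
Row offset from origin: ⌊(-17.14 − -18.61) / 0.17⌋ = ⌊8.647⌋ = 8 → row 8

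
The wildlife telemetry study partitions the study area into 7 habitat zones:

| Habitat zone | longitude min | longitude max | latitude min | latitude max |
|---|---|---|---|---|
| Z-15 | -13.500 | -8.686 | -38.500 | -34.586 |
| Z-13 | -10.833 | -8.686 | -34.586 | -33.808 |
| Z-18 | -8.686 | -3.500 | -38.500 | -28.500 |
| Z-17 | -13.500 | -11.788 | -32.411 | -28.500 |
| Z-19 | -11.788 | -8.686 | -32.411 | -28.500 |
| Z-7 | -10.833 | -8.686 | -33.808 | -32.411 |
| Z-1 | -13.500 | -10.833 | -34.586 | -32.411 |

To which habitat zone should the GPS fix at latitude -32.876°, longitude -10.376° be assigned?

Z-7

The point has longitude = -10.376 and latitude = -32.876.
Only Z-7 satisfies -10.833 ≤ longitude ≤ -8.686 and -33.808 ≤ latitude ≤ -32.411.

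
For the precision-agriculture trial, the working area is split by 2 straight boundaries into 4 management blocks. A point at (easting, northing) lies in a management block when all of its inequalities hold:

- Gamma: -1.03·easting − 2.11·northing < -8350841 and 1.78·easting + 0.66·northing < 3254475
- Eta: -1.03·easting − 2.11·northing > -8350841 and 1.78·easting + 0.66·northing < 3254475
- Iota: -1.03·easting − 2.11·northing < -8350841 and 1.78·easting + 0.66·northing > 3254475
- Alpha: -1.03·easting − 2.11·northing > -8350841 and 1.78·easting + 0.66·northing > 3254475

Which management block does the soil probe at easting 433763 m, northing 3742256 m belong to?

Eta

-1.03·433763 − 2.11·3742256 = -8342936.050, which is > -8350841
1.78·433763 + 0.66·3742256 = 3241987.100, which is < 3254475
This sign pattern matches Eta.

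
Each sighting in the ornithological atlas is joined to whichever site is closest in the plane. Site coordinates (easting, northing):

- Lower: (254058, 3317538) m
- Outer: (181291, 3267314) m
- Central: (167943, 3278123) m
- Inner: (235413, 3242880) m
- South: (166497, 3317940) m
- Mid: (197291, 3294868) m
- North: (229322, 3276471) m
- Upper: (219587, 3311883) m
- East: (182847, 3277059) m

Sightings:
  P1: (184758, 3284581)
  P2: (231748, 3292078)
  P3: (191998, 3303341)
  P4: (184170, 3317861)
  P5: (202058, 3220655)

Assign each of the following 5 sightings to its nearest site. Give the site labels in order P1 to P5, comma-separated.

East, North, Mid, South, Inner

P1 → East (d²=60232405.00)
P2 → North (d²=249463925.00)
P3 → Mid (d²=99807578.00)
P4 → South (d²=312341170.00)
P5 → Inner (d²=1606506650.00)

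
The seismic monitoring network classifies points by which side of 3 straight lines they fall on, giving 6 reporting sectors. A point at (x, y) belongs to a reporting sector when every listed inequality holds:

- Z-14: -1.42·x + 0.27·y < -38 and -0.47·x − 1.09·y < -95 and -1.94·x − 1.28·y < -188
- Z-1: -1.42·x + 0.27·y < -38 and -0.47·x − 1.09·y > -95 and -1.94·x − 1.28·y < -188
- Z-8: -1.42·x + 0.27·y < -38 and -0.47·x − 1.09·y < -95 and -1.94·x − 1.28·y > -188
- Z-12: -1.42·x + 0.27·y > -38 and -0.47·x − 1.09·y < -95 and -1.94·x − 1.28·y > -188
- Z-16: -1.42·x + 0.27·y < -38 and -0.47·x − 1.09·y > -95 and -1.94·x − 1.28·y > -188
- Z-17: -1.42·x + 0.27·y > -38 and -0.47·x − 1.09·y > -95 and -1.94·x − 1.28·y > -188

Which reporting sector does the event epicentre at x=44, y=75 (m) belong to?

Z-8

-1.42·44 + 0.27·75 = -42.230, which is < -38
-0.47·44 − 1.09·75 = -102.430, which is < -95
-1.94·44 − 1.28·75 = -181.360, which is > -188
This sign pattern matches Z-8.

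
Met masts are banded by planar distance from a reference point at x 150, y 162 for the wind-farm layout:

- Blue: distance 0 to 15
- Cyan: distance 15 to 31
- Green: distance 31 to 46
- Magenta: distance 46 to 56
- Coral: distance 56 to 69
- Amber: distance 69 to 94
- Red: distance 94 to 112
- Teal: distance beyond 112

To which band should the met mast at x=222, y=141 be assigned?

Distance = √((222−150)² + (141−162)²) = √(5184.000 + 441.000) = 75.000.
69 ≤ 75.000 < 94 → Amber.

Amber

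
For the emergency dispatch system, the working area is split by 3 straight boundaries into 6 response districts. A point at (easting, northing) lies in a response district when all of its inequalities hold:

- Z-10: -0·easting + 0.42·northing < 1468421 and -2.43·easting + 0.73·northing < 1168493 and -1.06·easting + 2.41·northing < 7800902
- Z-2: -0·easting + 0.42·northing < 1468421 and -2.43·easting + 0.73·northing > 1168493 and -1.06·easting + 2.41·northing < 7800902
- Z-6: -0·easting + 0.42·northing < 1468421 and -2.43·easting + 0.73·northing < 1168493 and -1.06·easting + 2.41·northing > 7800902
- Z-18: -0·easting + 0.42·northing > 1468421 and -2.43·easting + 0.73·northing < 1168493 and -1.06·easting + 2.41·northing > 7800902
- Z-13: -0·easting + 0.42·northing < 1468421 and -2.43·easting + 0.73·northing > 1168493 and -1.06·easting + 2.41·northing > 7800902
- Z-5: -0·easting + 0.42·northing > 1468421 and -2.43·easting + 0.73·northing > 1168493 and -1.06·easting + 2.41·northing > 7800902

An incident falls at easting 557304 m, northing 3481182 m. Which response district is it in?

Z-2

-0·557304 + 0.42·3481182 = 1462096.440, which is < 1468421
-2.43·557304 + 0.73·3481182 = 1187014.140, which is > 1168493
-1.06·557304 + 2.41·3481182 = 7798906.380, which is < 7800902
This sign pattern matches Z-2.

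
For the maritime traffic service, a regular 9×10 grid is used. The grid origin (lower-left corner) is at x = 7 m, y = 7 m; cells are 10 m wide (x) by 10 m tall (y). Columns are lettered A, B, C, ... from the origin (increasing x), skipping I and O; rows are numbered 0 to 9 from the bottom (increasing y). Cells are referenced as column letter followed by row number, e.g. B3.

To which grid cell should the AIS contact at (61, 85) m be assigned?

Column index: ⌊(61 − 7) / 10⌋ = ⌊5.400⌋ = 5 → column F
Row offset from origin: ⌊(85 − 7) / 10⌋ = ⌊7.800⌋ = 7 → row 7

F7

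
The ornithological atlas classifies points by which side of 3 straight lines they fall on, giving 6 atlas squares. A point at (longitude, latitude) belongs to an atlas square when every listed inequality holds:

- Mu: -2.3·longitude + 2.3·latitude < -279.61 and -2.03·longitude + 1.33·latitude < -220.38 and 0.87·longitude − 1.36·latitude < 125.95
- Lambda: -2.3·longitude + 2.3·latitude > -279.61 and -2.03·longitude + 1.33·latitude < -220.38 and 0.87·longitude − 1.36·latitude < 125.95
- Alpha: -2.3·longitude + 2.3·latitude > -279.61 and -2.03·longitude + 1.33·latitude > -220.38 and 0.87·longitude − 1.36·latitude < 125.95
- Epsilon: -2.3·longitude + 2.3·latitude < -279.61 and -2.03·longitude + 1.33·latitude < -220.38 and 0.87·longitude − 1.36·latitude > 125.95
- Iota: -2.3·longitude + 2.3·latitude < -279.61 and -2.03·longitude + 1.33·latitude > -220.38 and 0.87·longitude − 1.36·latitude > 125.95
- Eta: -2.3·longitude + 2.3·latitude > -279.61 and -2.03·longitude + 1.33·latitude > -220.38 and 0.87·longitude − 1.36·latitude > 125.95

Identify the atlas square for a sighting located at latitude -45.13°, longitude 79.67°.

Epsilon

-2.3·79.67 + 2.3·-45.13 = -287.040, which is < -279.61
-2.03·79.67 + 1.33·-45.13 = -221.753, which is < -220.38
0.87·79.67 − 1.36·-45.13 = 130.690, which is > 125.95
This sign pattern matches Epsilon.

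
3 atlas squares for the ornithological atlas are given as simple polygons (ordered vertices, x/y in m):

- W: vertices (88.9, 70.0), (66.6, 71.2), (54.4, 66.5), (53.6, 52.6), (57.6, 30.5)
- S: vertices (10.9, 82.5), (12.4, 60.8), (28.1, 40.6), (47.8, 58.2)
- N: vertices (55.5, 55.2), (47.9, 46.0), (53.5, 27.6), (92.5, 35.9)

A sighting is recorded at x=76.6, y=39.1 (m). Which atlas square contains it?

N

Cast a ray rightward from (76.6, 39.1). For each polygon, the edges (by vertex number in listed order) whose endpoints lie on opposite sides of y = 39.1, where each meets that height, and whether that is right or left of the point:
W: 4–5 at x≈56.04 (left), 5–1 at x≈64.41 (left) → 0 crossings.
S: no edge straddles that height → 0 crossings.
N: 2–3 at x≈50.00 (left), 4–1 at x≈86.37 (right) → 1 crossing.
Only N has an odd count, so the point is inside N.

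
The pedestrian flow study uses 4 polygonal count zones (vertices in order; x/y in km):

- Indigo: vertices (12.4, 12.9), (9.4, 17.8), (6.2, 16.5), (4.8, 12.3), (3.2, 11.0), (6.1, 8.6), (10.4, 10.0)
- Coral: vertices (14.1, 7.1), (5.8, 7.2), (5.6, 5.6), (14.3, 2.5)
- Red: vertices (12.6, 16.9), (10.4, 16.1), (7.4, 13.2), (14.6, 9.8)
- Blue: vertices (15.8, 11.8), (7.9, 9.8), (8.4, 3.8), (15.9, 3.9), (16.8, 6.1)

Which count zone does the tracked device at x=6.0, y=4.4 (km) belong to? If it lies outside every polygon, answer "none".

Cast a ray rightward from (6.0, 4.4). For each polygon, the edges (by vertex number in listed order) whose endpoints lie on opposite sides of y = 4.4, where each meets that height, and whether that is right or left of the point:
Indigo: no edge straddles that height → 0 crossings.
Coral: 3–4 at x≈8.97 (right), 4–1 at x≈14.22 (right) → 2 crossings.
Red: no edge straddles that height → 0 crossings.
Blue: 2–3 at x≈8.35 (right), 4–5 at x≈16.10 (right) → 2 crossings.
All counts are even, so the point lies outside every listed polygon.

none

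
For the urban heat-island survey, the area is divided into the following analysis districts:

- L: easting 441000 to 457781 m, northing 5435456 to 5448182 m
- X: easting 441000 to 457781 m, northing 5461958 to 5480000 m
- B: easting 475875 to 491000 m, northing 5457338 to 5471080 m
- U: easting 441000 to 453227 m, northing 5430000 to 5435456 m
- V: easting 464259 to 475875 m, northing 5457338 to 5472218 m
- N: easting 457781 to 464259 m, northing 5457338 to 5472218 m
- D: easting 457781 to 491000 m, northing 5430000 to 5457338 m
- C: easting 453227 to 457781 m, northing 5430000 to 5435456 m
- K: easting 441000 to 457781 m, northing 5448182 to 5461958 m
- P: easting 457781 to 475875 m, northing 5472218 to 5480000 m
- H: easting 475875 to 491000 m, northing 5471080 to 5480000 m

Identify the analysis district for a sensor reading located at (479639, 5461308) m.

The point has easting = 479639 and northing = 5461308.
Only B satisfies 475875 ≤ easting ≤ 491000 and 5457338 ≤ northing ≤ 5471080.

B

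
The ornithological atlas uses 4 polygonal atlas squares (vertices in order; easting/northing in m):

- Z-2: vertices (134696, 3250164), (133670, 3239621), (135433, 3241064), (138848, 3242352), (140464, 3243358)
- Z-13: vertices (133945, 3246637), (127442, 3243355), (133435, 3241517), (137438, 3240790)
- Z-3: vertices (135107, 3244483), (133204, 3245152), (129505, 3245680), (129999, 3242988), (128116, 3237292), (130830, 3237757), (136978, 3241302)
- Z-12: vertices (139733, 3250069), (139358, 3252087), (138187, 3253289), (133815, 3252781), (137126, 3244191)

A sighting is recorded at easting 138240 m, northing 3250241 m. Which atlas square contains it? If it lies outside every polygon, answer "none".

Cast a ray rightward from (138240, 3250241). For each polygon, the edges (by vertex number in listed order) whose endpoints lie on opposite sides of northing = 3250241, where each meets that height, and whether that is right or left of the point:
Z-2: no edge straddles that height → 0 crossings.
Z-13: no edge straddles that height → 0 crossings.
Z-3: no edge straddles that height → 0 crossings.
Z-12: 1–2 at easting≈139701.0 (right), 4–5 at easting≈134794.0 (left) → 1 crossing.
Only Z-12 has an odd count, so the point is inside Z-12.

Z-12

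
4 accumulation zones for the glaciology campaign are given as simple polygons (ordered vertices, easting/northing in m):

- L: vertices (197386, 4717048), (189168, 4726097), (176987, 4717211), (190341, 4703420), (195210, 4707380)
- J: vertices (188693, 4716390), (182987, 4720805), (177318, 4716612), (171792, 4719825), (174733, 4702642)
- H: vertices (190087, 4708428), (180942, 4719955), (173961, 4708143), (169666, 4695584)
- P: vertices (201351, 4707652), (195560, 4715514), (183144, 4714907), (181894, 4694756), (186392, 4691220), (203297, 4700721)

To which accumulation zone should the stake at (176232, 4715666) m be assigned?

J

Cast a ray rightward from (176232, 4715666). For each polygon, the edges (by vertex number in listed order) whose endpoints lie on opposite sides of northing = 4715666, where each meets that height, and whether that is right or left of the point:
L: 3–4 at easting≈178483.0 (right), 5–1 at easting≈197074.9 (right) → 2 crossings.
J: 4–5 at easting≈172503.8 (left), 5–1 at easting≈187957.8 (right) → 1 crossing.
H: 1–2 at easting≈184344.7 (right), 2–3 at easting≈178407.2 (right) → 2 crossings.
P: no edge straddles that height → 0 crossings.
Only J has an odd count, so the point is inside J.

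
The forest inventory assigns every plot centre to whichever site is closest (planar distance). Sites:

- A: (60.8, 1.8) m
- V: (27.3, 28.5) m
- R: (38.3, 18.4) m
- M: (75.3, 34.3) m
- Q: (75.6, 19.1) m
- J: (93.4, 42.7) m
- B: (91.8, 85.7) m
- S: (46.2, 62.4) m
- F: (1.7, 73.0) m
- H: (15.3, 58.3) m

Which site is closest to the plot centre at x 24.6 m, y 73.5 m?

H

Squared distances to each site:
A: 6451.330; V: 2032.290; R: 3223.700; M: 4107.130; Q: 5560.360; J: 5682.080; B: 4664.680; S: 589.770; F: 524.660; H: 317.530.
Minimum at H.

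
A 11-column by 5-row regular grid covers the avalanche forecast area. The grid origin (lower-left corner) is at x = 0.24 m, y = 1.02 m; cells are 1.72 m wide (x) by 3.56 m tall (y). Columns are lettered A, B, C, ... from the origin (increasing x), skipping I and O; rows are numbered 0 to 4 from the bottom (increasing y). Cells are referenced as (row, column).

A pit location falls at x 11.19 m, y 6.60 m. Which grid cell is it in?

(1, G)

Column index: ⌊(11.19 − 0.24) / 1.72⌋ = ⌊6.366⌋ = 6 → column G
Row offset from origin: ⌊(6.60 − 1.02) / 3.56⌋ = ⌊1.567⌋ = 1 → row 1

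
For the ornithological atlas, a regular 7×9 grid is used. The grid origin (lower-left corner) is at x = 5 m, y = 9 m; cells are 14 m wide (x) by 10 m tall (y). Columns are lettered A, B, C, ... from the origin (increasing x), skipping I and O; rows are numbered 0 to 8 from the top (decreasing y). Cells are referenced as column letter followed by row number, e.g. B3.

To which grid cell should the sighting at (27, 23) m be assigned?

B7

Column index: ⌊(27 − 5) / 14⌋ = ⌊1.571⌋ = 1 → column B
Row offset from origin: ⌊(23 − 9) / 10⌋ = ⌊1.400⌋ = 1 → row 7 (counted from top)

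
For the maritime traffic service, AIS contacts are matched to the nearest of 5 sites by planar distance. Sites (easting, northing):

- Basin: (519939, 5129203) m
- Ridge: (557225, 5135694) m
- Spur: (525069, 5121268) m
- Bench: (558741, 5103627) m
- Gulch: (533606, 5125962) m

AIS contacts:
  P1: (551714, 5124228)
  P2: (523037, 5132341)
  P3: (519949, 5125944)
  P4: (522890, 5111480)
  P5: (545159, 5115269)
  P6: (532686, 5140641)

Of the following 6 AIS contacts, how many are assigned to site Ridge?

1

P1 → Ridge
P2 → Basin
P3 → Basin
P4 → Spur
P5 → Gulch
P6 → Gulch
1 of the 6 goes to Ridge.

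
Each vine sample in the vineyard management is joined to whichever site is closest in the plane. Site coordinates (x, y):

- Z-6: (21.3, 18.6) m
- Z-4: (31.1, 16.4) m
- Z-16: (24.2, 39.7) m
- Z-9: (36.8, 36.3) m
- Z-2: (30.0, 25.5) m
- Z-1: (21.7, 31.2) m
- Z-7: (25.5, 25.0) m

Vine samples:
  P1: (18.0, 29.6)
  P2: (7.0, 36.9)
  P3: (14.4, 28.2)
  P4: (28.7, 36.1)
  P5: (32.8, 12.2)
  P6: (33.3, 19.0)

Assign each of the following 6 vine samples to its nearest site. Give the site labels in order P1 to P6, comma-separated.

Z-1, Z-1, Z-1, Z-16, Z-4, Z-4

P1 → Z-1 (d²=16.25)
P2 → Z-1 (d²=248.58)
P3 → Z-1 (d²=62.29)
P4 → Z-16 (d²=33.21)
P5 → Z-4 (d²=20.53)
P6 → Z-4 (d²=11.60)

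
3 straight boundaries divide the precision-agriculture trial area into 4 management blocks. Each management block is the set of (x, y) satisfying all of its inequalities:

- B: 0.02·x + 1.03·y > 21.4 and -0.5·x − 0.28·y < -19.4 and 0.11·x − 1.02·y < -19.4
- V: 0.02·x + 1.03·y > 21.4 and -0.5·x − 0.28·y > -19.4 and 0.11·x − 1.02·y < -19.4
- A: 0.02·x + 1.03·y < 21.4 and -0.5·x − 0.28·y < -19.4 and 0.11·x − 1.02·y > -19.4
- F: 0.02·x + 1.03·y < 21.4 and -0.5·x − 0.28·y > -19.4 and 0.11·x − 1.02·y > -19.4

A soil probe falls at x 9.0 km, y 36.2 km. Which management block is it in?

V

0.02·9.0 + 1.03·36.2 = 37.466, which is > 21.4
-0.5·9.0 − 0.28·36.2 = -14.636, which is > -19.4
0.11·9.0 − 1.02·36.2 = -35.934, which is < -19.4
This sign pattern matches V.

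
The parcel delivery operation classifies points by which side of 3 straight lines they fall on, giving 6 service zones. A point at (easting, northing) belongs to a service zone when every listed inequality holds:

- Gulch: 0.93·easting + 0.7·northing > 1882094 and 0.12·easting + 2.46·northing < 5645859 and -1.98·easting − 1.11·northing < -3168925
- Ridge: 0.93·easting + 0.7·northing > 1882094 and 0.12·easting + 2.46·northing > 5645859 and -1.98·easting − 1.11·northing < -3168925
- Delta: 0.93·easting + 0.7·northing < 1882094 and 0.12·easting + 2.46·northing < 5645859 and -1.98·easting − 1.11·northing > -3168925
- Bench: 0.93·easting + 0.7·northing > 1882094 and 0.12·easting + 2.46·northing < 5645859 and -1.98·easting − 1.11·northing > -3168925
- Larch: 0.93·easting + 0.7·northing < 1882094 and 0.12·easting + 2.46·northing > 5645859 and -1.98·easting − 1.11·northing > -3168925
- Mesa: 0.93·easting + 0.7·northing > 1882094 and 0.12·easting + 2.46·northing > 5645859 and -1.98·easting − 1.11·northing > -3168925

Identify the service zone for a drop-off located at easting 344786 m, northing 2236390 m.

0.93·344786 + 0.7·2236390 = 1886123.980, which is > 1882094
0.12·344786 + 2.46·2236390 = 5542893.720, which is < 5645859
-1.98·344786 − 1.11·2236390 = -3165069.180, which is > -3168925
This sign pattern matches Bench.

Bench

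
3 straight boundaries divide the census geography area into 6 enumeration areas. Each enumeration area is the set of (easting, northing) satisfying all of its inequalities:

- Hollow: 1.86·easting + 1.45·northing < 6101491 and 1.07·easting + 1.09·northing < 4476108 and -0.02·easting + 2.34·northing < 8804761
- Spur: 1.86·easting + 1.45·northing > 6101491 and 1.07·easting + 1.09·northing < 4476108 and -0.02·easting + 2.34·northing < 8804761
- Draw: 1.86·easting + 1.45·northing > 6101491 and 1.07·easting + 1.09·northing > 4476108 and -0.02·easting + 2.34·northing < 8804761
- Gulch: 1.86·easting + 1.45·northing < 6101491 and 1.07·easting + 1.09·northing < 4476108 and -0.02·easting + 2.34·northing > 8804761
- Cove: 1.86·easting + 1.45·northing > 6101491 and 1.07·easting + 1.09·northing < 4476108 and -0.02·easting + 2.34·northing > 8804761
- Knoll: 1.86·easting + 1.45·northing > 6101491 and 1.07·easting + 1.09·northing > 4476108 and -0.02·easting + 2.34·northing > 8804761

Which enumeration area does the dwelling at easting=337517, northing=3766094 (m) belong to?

1.86·337517 + 1.45·3766094 = 6088617.920, which is < 6101491
1.07·337517 + 1.09·3766094 = 4466185.650, which is < 4476108
-0.02·337517 + 2.34·3766094 = 8805909.620, which is > 8804761
This sign pattern matches Gulch.

Gulch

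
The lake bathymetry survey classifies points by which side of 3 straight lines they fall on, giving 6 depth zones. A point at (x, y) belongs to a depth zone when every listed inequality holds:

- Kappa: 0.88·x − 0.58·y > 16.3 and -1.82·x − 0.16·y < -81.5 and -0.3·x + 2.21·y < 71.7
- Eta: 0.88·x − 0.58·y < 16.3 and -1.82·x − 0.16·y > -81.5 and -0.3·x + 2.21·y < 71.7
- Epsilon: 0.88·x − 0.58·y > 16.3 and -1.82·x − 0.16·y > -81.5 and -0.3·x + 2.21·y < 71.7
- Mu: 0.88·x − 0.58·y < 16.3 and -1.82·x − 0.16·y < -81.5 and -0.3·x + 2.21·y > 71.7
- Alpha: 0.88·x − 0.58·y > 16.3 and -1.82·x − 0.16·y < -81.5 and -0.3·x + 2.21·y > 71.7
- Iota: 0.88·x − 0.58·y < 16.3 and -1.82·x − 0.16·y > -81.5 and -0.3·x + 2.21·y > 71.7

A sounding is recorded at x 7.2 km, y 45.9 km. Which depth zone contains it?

Iota

0.88·7.2 − 0.58·45.9 = -20.286, which is < 16.3
-1.82·7.2 − 0.16·45.9 = -20.448, which is > -81.5
-0.3·7.2 + 2.21·45.9 = 99.279, which is > 71.7
This sign pattern matches Iota.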